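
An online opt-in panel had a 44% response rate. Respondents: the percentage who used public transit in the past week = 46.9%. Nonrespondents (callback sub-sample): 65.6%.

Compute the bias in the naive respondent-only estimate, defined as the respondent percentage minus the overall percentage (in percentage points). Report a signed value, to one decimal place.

Nonresponse fraction = 1 − 0.44 = 0.56.
Bias = (nonresponse fraction) × (respondent percentage − nonrespondent percentage)
     = 0.56 × (46.9 − 65.6) = 0.56 × -18.7 = -10.472.

-10.5 percentage points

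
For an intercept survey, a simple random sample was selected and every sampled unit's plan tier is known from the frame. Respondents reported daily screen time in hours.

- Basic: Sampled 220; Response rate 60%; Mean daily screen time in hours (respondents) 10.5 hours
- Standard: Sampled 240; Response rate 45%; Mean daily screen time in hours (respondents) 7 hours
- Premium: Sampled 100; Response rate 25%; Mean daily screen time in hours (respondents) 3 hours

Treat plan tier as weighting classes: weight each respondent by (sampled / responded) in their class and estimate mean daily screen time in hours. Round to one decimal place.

7.7

Weighting each respondent by the inverse class response rate inflates each class back to its sampled size, so the class weight is n_sampled:
  Basic: 220 × 10.5 = 2310
  Standard: 240 × 7 = 1680
  Premium: 100 × 3 = 300
Adjusted estimate = 4290 / 560 = 7.66071 → 7.7.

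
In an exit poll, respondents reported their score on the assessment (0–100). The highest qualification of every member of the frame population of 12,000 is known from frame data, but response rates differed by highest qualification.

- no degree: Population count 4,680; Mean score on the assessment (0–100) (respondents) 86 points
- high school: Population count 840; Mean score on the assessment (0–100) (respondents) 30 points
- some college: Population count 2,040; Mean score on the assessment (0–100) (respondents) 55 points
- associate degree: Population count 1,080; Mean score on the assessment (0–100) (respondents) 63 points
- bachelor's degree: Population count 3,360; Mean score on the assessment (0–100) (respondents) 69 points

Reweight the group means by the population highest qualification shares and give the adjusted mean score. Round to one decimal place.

Weight each group's respondent value by its population share:
  no degree: (4,680/12,000) × 86 = 33.54
  high school: (840/12,000) × 30 = 2.1
  some college: (2,040/12,000) × 55 = 9.35
  associate degree: (1,080/12,000) × 63 = 5.67
  bachelor's degree: (3,360/12,000) × 69 = 19.32
Post-stratified estimate = 69.98 → 70.0.

70.0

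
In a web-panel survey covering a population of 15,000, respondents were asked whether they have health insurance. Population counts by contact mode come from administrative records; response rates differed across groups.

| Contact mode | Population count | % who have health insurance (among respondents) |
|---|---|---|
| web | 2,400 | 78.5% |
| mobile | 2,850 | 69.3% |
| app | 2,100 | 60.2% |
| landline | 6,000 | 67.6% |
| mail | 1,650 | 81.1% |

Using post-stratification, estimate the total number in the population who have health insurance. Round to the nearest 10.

Apply each group's respondent rate to its population count:
  web: 2,400 × 78.5% = 1884
  mobile: 2,850 × 69.3% = 1975.05
  app: 2,100 × 60.2% = 1264.2
  landline: 6,000 × 67.6% = 4056
  mail: 1,650 × 81.1% = 1338.15
Estimated total = 10517.4 → 10,520.

10,520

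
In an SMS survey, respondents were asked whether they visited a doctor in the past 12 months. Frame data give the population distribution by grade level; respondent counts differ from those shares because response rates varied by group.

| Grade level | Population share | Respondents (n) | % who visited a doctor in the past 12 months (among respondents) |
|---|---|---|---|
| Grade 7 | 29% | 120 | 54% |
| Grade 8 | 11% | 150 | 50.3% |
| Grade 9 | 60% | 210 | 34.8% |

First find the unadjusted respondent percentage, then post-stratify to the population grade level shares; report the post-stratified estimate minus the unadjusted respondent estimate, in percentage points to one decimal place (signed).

Without adjustment, the pooled respondent share is:
  (120/480)×54 + (150/480)×50.3 + (210/480)×34.8 = 44.4438%
Post-stratified estimate weights by population shares:
  0.29×54 + 0.11×50.3 + 0.6×34.8 = 42.073%
Difference = 42.073 − 44.4438 = -2.3708 pp.

-2.4 percentage points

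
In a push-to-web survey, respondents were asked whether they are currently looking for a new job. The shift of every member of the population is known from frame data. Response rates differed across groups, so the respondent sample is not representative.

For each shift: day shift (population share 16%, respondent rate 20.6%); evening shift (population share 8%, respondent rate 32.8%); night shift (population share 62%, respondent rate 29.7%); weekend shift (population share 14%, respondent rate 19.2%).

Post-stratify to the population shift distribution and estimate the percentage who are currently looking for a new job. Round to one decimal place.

27.0%

Each cell contributes population-share × respondent value:
  day shift: 0.16 × 20.6 = 3.296
  evening shift: 0.08 × 32.8 = 2.624
  night shift: 0.62 × 29.7 = 18.414
  weekend shift: 0.14 × 19.2 = 2.688
Post-stratified estimate = 27.022 → 27.0%.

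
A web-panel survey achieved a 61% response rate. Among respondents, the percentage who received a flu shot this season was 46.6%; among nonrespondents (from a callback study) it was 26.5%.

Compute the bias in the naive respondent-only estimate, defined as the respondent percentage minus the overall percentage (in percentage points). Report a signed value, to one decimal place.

Nonresponse fraction = 1 − 0.61 = 0.39.
Bias = (nonresponse fraction) × (respondent percentage − nonrespondent percentage)
     = 0.39 × (46.6 − 26.5) = 0.39 × 20.1 = 7.839.

+7.8 percentage points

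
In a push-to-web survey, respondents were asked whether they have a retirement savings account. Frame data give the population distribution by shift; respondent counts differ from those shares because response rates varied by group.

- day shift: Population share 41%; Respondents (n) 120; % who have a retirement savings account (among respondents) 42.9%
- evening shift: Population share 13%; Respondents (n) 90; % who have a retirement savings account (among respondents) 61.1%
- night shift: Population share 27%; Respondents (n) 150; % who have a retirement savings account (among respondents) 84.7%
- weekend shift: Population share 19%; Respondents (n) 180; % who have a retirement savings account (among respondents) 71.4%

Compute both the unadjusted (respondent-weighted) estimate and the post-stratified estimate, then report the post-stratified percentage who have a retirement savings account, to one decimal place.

Naive respondent-only estimate (weights = respondent counts):
  (120/540)×42.9 + (90/540)×61.1 + (150/540)×84.7 + (180/540)×71.4 = 67.0444%
Post-stratified estimate weights by population shares:
  0.41×42.9 + 0.13×61.1 + 0.27×84.7 + 0.19×71.4 = 61.967%

62.0%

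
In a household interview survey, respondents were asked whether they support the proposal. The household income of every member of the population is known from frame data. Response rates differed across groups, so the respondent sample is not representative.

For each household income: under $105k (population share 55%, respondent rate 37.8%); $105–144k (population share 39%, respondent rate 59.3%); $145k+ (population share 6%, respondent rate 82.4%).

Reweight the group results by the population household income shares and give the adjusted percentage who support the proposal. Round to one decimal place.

Post-stratification weights by population share, not respondent share:
  under $105k: 0.55 × 37.8 = 20.79
  $105–144k: 0.39 × 59.3 = 23.127
  $145k+: 0.06 × 82.4 = 4.944
Post-stratified estimate = 48.861 → 48.9%.

48.9%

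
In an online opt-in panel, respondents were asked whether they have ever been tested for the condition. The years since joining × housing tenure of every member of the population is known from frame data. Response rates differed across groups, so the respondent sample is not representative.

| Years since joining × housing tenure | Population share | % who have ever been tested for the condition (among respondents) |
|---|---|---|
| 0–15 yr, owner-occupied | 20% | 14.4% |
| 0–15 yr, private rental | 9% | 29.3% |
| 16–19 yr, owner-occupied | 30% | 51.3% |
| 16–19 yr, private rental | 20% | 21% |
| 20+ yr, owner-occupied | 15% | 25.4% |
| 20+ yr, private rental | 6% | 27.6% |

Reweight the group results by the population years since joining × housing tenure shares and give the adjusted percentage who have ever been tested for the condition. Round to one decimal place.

Post-stratification weights by population share, not respondent share:
  0–15 yr, owner-occupied: 0.2 × 14.4 = 2.88
  0–15 yr, private rental: 0.09 × 29.3 = 2.637
  16–19 yr, owner-occupied: 0.3 × 51.3 = 15.39
  16–19 yr, private rental: 0.2 × 21 = 4.2
  20+ yr, owner-occupied: 0.15 × 25.4 = 3.81
  20+ yr, private rental: 0.06 × 27.6 = 1.656
Post-stratified estimate = 30.573 → 30.6%.

30.6%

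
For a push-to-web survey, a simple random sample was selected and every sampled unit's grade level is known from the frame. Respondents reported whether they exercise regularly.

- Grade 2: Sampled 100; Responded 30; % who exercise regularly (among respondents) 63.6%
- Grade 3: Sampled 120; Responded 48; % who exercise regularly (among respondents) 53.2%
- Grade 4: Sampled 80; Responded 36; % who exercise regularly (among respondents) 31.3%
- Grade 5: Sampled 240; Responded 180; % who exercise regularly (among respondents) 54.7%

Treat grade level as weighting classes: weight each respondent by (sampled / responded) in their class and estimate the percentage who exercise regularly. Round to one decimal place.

52.5%

Class response rates: Grade 2 30/100 = 30%, Grade 3 48/120 = 40%, Grade 4 36/80 = 45%, Grade 5 180/240 = 75%.
Weighting each respondent by the inverse class response rate inflates each class back to its sampled size, so the class weight is n_sampled:
  Grade 2: 100 × 63.6 = 6360
  Grade 3: 120 × 53.2 = 6384
  Grade 4: 80 × 31.3 = 2504
  Grade 5: 240 × 54.7 = 13,128
Adjusted estimate = 28,376 / 540 = 52.5481 → 52.5%.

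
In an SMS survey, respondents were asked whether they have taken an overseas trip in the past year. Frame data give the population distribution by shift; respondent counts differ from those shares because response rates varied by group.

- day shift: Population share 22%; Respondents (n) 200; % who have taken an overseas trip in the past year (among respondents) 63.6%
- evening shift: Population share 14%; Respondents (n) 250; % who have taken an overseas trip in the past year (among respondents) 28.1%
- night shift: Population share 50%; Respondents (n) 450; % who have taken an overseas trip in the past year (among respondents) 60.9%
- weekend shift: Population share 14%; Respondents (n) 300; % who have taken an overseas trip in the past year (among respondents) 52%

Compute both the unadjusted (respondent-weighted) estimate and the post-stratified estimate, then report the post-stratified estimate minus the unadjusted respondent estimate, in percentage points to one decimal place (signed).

+3.4 percentage points

Unadjusted (pooled respondent) estimate weights by respondent counts:
  (200/1200)×63.6 + (250/1200)×28.1 + (450/1200)×60.9 + (300/1200)×52 = 52.2917%
Post-stratified estimate weights by population shares:
  0.22×63.6 + 0.14×28.1 + 0.5×60.9 + 0.14×52 = 55.656%
Difference = 55.656 − 52.2917 = 3.3643 pp.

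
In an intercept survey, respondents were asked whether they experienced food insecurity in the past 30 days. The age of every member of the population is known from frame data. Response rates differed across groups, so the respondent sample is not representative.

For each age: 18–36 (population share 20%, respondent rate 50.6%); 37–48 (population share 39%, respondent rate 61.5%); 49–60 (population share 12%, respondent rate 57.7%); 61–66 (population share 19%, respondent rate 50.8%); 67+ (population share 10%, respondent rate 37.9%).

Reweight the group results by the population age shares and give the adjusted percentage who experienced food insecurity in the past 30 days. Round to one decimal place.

Post-stratification weights by population share, not respondent share:
  18–36: 0.2 × 50.6 = 10.12
  37–48: 0.39 × 61.5 = 23.985
  49–60: 0.12 × 57.7 = 6.924
  61–66: 0.19 × 50.8 = 9.652
  67+: 0.1 × 37.9 = 3.79
Post-stratified estimate = 54.471 → 54.5%.

54.5%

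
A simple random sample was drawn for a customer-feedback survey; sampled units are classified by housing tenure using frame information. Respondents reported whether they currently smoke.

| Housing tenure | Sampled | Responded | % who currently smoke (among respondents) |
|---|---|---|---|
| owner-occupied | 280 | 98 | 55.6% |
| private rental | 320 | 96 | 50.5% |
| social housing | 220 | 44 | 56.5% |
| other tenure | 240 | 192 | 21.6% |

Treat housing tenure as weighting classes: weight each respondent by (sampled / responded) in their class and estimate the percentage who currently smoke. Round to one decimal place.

46.5%

Response rates by class: owner-occupied 98/280 = 35%, private rental 96/320 = 30%, social housing 44/220 = 20%, other tenure 192/240 = 80%.
Inverse-response-rate weighting restores each class to its sampled count, so class totals weight by n_sampled:
  owner-occupied: 280 × 55.6 = 15,568
  private rental: 320 × 50.5 = 16,160
  social housing: 220 × 56.5 = 12,430
  other tenure: 240 × 21.6 = 5184
Adjusted estimate = 49,342 / 1,060 = 46.5491 → 46.5%.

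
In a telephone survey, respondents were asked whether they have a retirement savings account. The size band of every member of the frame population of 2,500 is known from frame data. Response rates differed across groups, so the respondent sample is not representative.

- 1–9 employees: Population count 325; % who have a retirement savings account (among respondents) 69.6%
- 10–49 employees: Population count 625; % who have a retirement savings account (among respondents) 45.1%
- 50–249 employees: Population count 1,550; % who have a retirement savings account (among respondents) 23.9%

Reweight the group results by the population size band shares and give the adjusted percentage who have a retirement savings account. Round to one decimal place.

Weight each group's respondent value by its population share:
  1–9 employees: (325/2,500) × 69.6 = 9.048
  10–49 employees: (625/2,500) × 45.1 = 11.275
  50–249 employees: (1,550/2,500) × 23.9 = 14.818
Post-stratified estimate = 35.141 → 35.1%.

35.1%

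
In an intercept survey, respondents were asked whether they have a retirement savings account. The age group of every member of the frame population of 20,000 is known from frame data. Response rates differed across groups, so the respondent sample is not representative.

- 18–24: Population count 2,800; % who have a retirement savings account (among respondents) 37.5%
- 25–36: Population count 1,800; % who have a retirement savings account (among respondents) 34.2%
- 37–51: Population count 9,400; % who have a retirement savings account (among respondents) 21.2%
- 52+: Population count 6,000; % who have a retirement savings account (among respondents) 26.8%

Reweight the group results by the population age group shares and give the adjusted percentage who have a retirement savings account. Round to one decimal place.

Each cell contributes population-share × respondent value:
  18–24: (2,800/20,000) × 37.5 = 5.25
  25–36: (1,800/20,000) × 34.2 = 3.078
  37–51: (9,400/20,000) × 21.2 = 9.964
  52+: (6,000/20,000) × 26.8 = 8.04
Post-stratified estimate = 26.332 → 26.3%.

26.3%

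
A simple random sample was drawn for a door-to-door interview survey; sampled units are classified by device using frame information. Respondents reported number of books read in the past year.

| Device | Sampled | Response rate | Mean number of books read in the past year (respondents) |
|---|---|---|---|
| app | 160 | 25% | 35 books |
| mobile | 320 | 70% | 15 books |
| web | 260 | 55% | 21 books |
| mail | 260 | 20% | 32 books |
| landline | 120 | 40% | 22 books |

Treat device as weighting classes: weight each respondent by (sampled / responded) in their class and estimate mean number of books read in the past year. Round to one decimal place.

23.9

Each respondent's weight = sampled/responded in their class; summing within a class gives n_sampled, so:
  app: 160 × 35 = 5600
  mobile: 320 × 15 = 4800
  web: 260 × 21 = 5460
  mail: 260 × 32 = 8320
  landline: 120 × 22 = 2640
Adjusted estimate = 26,820 / 1,120 = 23.9464 → 23.9.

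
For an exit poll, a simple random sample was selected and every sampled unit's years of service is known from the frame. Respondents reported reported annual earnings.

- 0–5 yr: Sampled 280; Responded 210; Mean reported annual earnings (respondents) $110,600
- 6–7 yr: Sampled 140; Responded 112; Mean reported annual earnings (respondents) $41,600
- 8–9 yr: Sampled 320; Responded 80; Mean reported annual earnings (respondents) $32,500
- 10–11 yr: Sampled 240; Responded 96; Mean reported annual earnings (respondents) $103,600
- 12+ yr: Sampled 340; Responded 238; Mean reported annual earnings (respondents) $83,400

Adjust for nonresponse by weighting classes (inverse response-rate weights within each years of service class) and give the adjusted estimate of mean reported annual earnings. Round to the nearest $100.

Class response rates: 0–5 yr 210/280 = 75%, 6–7 yr 112/140 = 80%, 8–9 yr 80/320 = 25%, 10–11 yr 96/240 = 40%, 12+ yr 238/340 = 70%.
Each respondent's weight = sampled/responded in their class; summing within a class gives n_sampled, so:
  0–5 yr: 280 × 110,600 = 30,968,000
  6–7 yr: 140 × 41,600 = 5,824,000
  8–9 yr: 320 × 32,500 = 10,400,000
  10–11 yr: 240 × 103,600 = 24,864,000
  12+ yr: 340 × 83,400 = 28,356,000
Adjusted estimate = 100,412,000 / 1,320 = 76069.7 → $76,100.

$76,100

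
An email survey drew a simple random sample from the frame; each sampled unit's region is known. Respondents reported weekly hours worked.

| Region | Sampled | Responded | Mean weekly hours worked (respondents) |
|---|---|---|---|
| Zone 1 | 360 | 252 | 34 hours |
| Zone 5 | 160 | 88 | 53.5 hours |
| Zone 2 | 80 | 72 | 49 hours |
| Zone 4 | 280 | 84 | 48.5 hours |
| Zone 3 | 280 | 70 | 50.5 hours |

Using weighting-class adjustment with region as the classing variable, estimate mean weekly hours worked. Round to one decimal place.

45.2

Response rates by class: Zone 1 252/360 = 70%, Zone 5 88/160 = 55%, Zone 2 72/80 = 90%, Zone 4 84/280 = 30%, Zone 3 70/280 = 25%.
Each respondent's weight = sampled/responded in their class; summing within a class gives n_sampled, so:
  Zone 1: 360 × 34 = 12,240
  Zone 5: 160 × 53.5 = 8560
  Zone 2: 80 × 49 = 3920
  Zone 4: 280 × 48.5 = 13,580
  Zone 3: 280 × 50.5 = 14,140
Adjusted estimate = 52,440 / 1,160 = 45.2069 → 45.2.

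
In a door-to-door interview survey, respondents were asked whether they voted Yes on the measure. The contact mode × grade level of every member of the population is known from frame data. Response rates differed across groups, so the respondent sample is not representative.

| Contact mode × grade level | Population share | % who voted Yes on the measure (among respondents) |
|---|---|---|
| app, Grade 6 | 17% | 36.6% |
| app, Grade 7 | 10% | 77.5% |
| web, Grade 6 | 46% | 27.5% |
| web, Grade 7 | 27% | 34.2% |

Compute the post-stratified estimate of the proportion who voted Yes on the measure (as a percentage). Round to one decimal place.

35.9%

Each cell contributes population-share × respondent value:
  app, Grade 6: 0.17 × 36.6 = 6.222
  app, Grade 7: 0.1 × 77.5 = 7.75
  web, Grade 6: 0.46 × 27.5 = 12.65
  web, Grade 7: 0.27 × 34.2 = 9.234
Post-stratified estimate = 35.856 → 35.9%.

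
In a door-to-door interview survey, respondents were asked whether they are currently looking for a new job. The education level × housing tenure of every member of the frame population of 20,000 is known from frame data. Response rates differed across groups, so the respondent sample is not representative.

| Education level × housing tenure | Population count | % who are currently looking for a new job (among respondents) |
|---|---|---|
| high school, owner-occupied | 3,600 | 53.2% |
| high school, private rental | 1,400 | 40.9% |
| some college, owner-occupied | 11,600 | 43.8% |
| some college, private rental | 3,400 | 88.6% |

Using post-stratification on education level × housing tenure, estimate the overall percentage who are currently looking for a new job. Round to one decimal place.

Each cell contributes population-share × respondent value:
  high school, owner-occupied: (3,600/20,000) × 53.2 = 9.576
  high school, private rental: (1,400/20,000) × 40.9 = 2.863
  some college, owner-occupied: (11,600/20,000) × 43.8 = 25.404
  some college, private rental: (3,400/20,000) × 88.6 = 15.062
Post-stratified estimate = 52.905 → 52.9%.

52.9%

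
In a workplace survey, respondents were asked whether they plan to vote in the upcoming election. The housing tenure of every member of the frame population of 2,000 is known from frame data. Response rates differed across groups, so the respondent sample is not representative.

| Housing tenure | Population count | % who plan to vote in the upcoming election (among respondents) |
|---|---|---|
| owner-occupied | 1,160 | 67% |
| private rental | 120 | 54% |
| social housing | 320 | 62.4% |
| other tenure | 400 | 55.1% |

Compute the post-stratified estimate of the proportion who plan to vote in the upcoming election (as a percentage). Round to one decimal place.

Weight each group's respondent value by its population share:
  owner-occupied: (1,160/2,000) × 67 = 38.86
  private rental: (120/2,000) × 54 = 3.24
  social housing: (320/2,000) × 62.4 = 9.984
  other tenure: (400/2,000) × 55.1 = 11.02
Post-stratified estimate = 63.104 → 63.1%.

63.1%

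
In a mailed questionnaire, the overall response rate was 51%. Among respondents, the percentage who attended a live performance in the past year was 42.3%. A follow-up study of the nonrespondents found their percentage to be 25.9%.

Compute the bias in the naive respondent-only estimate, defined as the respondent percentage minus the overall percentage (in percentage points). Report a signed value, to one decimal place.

+8.0 percentage points

Nonresponse fraction = 1 − 0.51 = 0.49.
Bias = (nonresponse fraction) × (respondent percentage − nonrespondent percentage)
     = 0.49 × (42.3 − 25.9) = 0.49 × 16.4 = 8.036.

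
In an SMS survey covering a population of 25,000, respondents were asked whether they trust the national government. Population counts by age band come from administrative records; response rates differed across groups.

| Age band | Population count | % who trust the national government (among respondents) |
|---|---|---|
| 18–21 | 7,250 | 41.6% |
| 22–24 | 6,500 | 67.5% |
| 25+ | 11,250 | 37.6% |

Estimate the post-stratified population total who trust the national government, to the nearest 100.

11,600

Each cell contributes its population count × the respondent rate:
  18–21: 7,250 × 41.6% = 3016
  22–24: 6,500 × 67.5% = 4387.5
  25+: 11,250 × 37.6% = 4230
Estimated total = 11633.5 → 11,600.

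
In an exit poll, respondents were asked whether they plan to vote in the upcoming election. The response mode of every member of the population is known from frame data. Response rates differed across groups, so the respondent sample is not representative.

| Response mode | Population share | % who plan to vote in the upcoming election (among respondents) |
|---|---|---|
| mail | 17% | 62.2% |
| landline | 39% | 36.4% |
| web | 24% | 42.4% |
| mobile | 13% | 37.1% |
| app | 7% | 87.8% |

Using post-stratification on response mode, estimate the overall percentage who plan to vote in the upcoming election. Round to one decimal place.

45.9%

Reweight to the known response mode distribution:
  mail: 0.17 × 62.2 = 10.574
  landline: 0.39 × 36.4 = 14.196
  web: 0.24 × 42.4 = 10.176
  mobile: 0.13 × 37.1 = 4.823
  app: 0.07 × 87.8 = 6.146
Post-stratified estimate = 45.915 → 45.9%.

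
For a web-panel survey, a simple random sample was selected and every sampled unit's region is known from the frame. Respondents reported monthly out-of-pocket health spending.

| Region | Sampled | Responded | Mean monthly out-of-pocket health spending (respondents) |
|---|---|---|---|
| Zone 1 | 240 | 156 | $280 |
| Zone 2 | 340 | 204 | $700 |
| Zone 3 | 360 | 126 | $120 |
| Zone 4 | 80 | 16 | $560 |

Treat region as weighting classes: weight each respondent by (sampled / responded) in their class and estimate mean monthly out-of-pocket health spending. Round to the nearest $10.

Response rates by class: Zone 1 156/240 = 65%, Zone 2 204/340 = 60%, Zone 3 126/360 = 35%, Zone 4 16/80 = 20%.
Weighting each respondent by the inverse class response rate inflates each class back to its sampled size, so the class weight is n_sampled:
  Zone 1: 240 × 280 = 67,200
  Zone 2: 340 × 700 = 238,000
  Zone 3: 360 × 120 = 43,200
  Zone 4: 80 × 560 = 44,800
Adjusted estimate = 393,200 / 1,020 = 385.49 → $390.

$390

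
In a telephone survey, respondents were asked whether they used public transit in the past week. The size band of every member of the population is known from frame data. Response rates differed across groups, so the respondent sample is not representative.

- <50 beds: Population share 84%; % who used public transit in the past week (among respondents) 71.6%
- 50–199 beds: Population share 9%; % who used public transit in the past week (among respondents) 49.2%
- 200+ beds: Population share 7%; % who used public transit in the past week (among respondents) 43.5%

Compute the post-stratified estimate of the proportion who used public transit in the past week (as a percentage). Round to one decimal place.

67.6%

Each cell contributes population-share × respondent value:
  <50 beds: 0.84 × 71.6 = 60.144
  50–199 beds: 0.09 × 49.2 = 4.428
  200+ beds: 0.07 × 43.5 = 3.045
Post-stratified estimate = 67.617 → 67.6%.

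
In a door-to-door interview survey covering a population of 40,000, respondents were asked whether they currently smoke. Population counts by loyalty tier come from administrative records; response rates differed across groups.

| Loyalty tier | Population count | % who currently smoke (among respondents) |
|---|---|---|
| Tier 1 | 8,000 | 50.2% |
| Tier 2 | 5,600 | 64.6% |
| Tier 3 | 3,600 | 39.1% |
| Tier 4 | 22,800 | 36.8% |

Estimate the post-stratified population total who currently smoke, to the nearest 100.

Each cell contributes its population count × the respondent rate:
  Tier 1: 8,000 × 50.2% = 4016
  Tier 2: 5,600 × 64.6% = 3617.6
  Tier 3: 3,600 × 39.1% = 1407.6
  Tier 4: 22,800 × 36.8% = 8390.4
Estimated total = 17431.6 → 17,400.

17,400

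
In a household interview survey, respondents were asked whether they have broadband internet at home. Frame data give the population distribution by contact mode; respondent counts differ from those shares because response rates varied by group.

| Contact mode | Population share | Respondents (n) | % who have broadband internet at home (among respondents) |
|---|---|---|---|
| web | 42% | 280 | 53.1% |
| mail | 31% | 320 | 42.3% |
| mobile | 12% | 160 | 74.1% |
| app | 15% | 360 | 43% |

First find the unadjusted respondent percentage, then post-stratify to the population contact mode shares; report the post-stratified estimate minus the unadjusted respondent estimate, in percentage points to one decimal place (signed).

+1.0 percentage points

Without adjustment, the pooled respondent share is:
  (280/1120)×53.1 + (320/1120)×42.3 + (160/1120)×74.1 + (360/1120)×43 = 49.7679%
Reweighting by population contact mode shares:
  0.42×53.1 + 0.31×42.3 + 0.12×74.1 + 0.15×43 = 50.757%
Difference = 50.757 − 49.7679 = 0.9891 pp.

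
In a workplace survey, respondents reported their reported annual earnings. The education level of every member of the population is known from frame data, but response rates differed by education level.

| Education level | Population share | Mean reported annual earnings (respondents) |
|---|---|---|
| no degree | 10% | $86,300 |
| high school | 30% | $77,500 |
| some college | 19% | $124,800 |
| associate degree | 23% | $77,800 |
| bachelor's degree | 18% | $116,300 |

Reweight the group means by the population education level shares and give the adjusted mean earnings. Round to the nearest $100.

Weight each group's respondent value by its population share:
  no degree: 0.1 × 86,300 = 8630
  high school: 0.3 × 77,500 = 23,250
  some college: 0.19 × 124,800 = 23,712
  associate degree: 0.23 × 77,800 = 17,894
  bachelor's degree: 0.18 × 116,300 = 20,934
Post-stratified estimate = 94,420 → $94,400.

$94,400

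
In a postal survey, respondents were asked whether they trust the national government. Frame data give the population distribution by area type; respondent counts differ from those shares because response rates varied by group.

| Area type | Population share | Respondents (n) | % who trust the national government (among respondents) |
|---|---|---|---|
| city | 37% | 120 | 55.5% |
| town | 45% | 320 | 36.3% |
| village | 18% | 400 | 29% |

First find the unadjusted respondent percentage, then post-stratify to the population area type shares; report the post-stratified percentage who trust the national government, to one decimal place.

Unadjusted (pooled respondent) estimate weights by respondent counts:
  (120/840)×55.5 + (320/840)×36.3 + (400/840)×29 = 35.5667%
Post-stratifying to population shares instead:
  0.37×55.5 + 0.45×36.3 + 0.18×29 = 42.09%

42.1%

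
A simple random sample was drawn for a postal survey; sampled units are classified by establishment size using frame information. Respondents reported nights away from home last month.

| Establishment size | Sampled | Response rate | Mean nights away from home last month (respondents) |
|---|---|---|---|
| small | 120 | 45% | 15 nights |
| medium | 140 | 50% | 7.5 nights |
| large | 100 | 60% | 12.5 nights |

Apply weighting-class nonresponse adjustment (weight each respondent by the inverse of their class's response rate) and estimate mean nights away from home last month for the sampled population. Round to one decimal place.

11.4

Weighting each respondent by the inverse class response rate inflates each class back to its sampled size, so the class weight is n_sampled:
  small: 120 × 15 = 1800
  medium: 140 × 7.5 = 1050
  large: 100 × 12.5 = 1250
Adjusted estimate = 4100 / 360 = 11.3889 → 11.4.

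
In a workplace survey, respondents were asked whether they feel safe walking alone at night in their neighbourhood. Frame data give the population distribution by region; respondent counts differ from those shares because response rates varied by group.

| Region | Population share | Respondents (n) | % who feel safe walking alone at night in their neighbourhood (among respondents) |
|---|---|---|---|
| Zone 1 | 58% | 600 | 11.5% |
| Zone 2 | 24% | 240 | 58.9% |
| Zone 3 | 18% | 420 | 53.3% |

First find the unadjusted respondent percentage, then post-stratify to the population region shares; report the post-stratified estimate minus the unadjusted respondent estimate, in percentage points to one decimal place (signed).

-4.1 percentage points

Unadjusted (pooled respondent) estimate weights by respondent counts:
  (600/1260)×11.5 + (240/1260)×58.9 + (420/1260)×53.3 = 34.4619%
Reweighting by population region shares:
  0.58×11.5 + 0.24×58.9 + 0.18×53.3 = 30.4%
Difference = 30.4 − 34.4619 = -4.0619 pp.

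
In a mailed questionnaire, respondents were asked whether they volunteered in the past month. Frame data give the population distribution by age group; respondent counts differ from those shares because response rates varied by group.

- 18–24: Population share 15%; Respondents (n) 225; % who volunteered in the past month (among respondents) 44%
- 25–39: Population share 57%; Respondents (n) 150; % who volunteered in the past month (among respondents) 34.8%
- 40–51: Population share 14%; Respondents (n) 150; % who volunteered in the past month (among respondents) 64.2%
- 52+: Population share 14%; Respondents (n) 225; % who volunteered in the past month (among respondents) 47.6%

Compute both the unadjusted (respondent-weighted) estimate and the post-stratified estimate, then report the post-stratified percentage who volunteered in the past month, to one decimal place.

42.1%

Naive respondent-only estimate (weights = respondent counts):
  (225/750)×44 + (150/750)×34.8 + (150/750)×64.2 + (225/750)×47.6 = 47.28%
Post-stratified estimate weights by population shares:
  0.15×44 + 0.57×34.8 + 0.14×64.2 + 0.14×47.6 = 42.088%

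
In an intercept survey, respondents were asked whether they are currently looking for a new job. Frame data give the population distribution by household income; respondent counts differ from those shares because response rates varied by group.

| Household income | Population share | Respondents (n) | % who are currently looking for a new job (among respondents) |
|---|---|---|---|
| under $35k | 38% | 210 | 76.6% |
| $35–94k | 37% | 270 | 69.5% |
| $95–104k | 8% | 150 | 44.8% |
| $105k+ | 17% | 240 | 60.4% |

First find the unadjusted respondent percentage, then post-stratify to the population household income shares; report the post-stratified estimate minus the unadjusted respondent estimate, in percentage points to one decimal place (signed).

+4.2 percentage points

Naive respondent-only estimate (weights = respondent counts):
  (210/870)×76.6 + (270/870)×69.5 + (150/870)×44.8 + (240/870)×60.4 = 64.4448%
Reweighting by population household income shares:
  0.38×76.6 + 0.37×69.5 + 0.08×44.8 + 0.17×60.4 = 68.675%
Difference = 68.675 − 64.4448 = 4.2302 pp.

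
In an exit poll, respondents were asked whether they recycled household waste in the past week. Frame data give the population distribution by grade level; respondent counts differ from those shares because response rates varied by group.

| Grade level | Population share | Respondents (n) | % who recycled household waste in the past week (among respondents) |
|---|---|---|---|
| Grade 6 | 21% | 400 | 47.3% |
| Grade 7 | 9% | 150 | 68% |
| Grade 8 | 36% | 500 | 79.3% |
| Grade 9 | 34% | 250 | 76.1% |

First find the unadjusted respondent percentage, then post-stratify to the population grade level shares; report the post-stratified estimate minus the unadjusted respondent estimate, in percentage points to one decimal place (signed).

Without adjustment, the pooled respondent share is:
  (400/1300)×47.3 + (150/1300)×68 + (500/1300)×79.3 + (250/1300)×76.1 = 67.5346%
Post-stratified estimate weights by population shares:
  0.21×47.3 + 0.09×68 + 0.36×79.3 + 0.34×76.1 = 70.475%
Difference = 70.475 − 67.5346 = 2.9404 pp.

+2.9 percentage points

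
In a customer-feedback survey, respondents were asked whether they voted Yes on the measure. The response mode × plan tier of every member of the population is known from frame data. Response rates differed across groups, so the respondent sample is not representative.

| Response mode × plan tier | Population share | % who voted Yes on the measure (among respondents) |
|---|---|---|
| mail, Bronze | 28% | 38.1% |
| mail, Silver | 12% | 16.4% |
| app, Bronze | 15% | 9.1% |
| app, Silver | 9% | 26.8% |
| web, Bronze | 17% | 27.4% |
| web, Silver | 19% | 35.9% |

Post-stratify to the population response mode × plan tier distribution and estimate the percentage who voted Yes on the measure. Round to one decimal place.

Post-stratification weights by population share, not respondent share:
  mail, Bronze: 0.28 × 38.1 = 10.668
  mail, Silver: 0.12 × 16.4 = 1.968
  app, Bronze: 0.15 × 9.1 = 1.365
  app, Silver: 0.09 × 26.8 = 2.412
  web, Bronze: 0.17 × 27.4 = 4.658
  web, Silver: 0.19 × 35.9 = 6.821
Post-stratified estimate = 27.892 → 27.9%.

27.9%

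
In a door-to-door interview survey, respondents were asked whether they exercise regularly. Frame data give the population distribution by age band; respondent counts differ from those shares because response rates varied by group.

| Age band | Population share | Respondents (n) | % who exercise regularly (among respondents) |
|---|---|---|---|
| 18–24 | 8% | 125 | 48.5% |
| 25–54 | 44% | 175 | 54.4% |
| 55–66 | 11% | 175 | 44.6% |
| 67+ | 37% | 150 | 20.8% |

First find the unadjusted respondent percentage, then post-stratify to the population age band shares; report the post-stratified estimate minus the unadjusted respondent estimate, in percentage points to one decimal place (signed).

-2.0 percentage points

Unadjusted (pooled respondent) estimate weights by respondent counts:
  (125/625)×48.5 + (175/625)×54.4 + (175/625)×44.6 + (150/625)×20.8 = 42.412%
Post-stratified estimate weights by population shares:
  0.08×48.5 + 0.44×54.4 + 0.11×44.6 + 0.37×20.8 = 40.418%
Difference = 40.418 − 42.412 = -1.994 pp.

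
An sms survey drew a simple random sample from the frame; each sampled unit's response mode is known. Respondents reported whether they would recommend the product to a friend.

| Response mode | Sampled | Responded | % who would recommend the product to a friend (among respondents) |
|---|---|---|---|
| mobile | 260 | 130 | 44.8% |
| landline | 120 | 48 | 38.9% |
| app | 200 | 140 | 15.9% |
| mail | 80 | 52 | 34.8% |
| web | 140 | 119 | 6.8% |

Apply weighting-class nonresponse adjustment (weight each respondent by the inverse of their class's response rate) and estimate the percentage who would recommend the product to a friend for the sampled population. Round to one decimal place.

Response rates by class: mobile 130/260 = 50%, landline 48/120 = 40%, app 140/200 = 70%, mail 52/80 = 65%, web 119/140 = 85%.
Weighting each respondent by the inverse class response rate inflates each class back to its sampled size, so the class weight is n_sampled:
  mobile: 260 × 44.8 = 11,648
  landline: 120 × 38.9 = 4668
  app: 200 × 15.9 = 3180
  mail: 80 × 34.8 = 2784
  web: 140 × 6.8 = 952
Adjusted estimate = 23,232 / 800 = 29.04 → 29.0%.

29.0%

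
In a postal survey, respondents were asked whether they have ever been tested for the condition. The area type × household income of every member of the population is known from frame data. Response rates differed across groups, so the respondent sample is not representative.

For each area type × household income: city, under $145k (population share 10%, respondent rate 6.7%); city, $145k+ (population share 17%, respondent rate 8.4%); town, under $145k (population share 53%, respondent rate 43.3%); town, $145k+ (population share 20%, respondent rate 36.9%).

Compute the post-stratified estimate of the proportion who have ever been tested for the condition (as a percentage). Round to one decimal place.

Reweight to the known area type × household income distribution:
  city, under $145k: 0.1 × 6.7 = 0.67
  city, $145k+: 0.17 × 8.4 = 1.428
  town, under $145k: 0.53 × 43.3 = 22.949
  town, $145k+: 0.2 × 36.9 = 7.38
Post-stratified estimate = 32.427 → 32.4%.

32.4%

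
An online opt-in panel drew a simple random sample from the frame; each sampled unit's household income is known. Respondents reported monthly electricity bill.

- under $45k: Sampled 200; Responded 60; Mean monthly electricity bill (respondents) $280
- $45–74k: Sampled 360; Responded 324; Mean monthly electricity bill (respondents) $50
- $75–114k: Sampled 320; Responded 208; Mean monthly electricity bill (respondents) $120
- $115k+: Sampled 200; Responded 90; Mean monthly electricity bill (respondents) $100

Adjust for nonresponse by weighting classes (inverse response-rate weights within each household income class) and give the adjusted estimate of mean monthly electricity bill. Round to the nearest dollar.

$123

Class response rates: under $45k 60/200 = 30%, $45–74k 324/360 = 90%, $75–114k 208/320 = 65%, $115k+ 90/200 = 45%.
Weighting each respondent by the inverse class response rate inflates each class back to its sampled size, so the class weight is n_sampled:
  under $45k: 200 × 280 = 56,000
  $45–74k: 360 × 50 = 18,000
  $75–114k: 320 × 120 = 38,400
  $115k+: 200 × 100 = 20,000
Adjusted estimate = 132,400 / 1,080 = 122.593 → $123.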